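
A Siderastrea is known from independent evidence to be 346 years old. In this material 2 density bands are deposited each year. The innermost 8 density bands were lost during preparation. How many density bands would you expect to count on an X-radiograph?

346 years at 2 density bands per year gives 346 × 2 = 692 density bands.
Less the 8 uncaptured density bands: 692 − 8 = 684.

684 density bands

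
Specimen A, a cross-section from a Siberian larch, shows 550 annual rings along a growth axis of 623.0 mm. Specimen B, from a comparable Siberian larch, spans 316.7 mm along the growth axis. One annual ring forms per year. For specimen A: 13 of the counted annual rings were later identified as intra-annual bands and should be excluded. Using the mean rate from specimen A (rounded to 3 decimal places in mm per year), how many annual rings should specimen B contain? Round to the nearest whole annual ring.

273 annual rings

Specimen A: correcting the raw count gives 550 − 13 = 537 true annual rings.
A: 623.0 mm over 537 years gives 623.0 / 537 ≈ 1.160 mm per year.
Specimen B: 316.7 mm / 1.160 mm per year = 273.02 years ≈ 273 annual rings.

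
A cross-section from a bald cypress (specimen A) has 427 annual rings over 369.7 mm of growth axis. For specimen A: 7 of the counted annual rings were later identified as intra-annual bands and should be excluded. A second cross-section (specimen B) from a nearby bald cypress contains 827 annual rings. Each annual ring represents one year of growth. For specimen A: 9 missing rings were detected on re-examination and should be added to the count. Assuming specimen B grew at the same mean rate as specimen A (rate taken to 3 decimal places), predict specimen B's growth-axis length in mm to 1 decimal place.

712.9 mm

Specimen A: correcting the raw count gives 427 − 7 + 9 = 429 true annual rings.
A: 369.7 mm over 429 years gives 369.7 / 429 ≈ 0.862 mm/yr.
Length of B = 0.862 × 827 = 712.9 mm.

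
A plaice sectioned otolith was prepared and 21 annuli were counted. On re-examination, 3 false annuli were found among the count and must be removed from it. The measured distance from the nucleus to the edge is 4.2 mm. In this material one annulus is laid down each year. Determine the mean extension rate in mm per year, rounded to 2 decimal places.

0.23 mm per year

After corrections the count is 21 − 3 = 18 annuli.
4.2 mm over 18 years gives 4.2 / 18 ≈ 0.23 mm per year.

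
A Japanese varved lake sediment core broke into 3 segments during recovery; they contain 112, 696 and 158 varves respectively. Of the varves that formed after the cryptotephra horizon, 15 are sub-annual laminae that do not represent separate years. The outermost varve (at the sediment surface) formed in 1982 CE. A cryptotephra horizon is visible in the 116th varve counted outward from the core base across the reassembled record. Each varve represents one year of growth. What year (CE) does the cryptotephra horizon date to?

Total varves = 112 + 696 + 158 = 966.
Between varve 116 and the sediment surface there are 966 − 116 = 850 varves.
Removing the 15 false varves leaves 850 − 15 = 835 true varves beyond the cryptotephra horizon.
1982 − 835 = 1147 CE.

1147 CE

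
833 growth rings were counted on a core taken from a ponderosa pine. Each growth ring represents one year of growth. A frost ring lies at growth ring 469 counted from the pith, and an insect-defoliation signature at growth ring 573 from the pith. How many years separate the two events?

104 yr

573 − 469 = 104 growth rings lie between the two events.
That is 104 years at one growth ring per year.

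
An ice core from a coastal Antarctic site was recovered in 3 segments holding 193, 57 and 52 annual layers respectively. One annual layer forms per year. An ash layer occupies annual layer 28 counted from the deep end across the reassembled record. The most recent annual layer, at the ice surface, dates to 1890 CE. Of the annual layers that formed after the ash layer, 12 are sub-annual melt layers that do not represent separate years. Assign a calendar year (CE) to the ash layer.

1628 CE

Total annual layers = 193 + 57 + 52 = 302.
302 − 28 = 274 annual layers lie beyond the ash layer toward the ice surface.
Removing the 12 false annual layers leaves 274 − 12 = 262 true annual layers beyond the ash layer.
Counting back 262 years from 1890 CE places the ash layer in 1890 − 262 = 1628 CE.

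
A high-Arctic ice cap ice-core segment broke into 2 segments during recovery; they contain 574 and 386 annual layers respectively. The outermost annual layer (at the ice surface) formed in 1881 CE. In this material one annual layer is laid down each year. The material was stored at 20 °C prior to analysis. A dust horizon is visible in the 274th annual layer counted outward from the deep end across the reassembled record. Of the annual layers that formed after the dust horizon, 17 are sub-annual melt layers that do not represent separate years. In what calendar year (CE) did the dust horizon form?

Total annual layers = 574 + 386 = 960.
The dust horizon sits at annual layer 274 from the deep end, so 960 − 274 = 686 annual layers formed after it.
Excluding 17 false annual layers: 686 − 17 = 669.
Counting back 669 years from 1881 CE places the dust horizon in 1881 − 669 = 1212 CE.

1212 CE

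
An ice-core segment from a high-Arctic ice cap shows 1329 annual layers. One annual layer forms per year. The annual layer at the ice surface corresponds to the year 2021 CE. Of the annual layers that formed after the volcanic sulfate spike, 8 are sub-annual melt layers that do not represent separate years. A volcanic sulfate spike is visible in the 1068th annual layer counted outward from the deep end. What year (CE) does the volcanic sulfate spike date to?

1768 CE

1329 − 1068 = 261 annual layers lie beyond the volcanic sulfate spike toward the ice surface.
261 − 8 false = 253 true annual layers after the volcanic sulfate spike.
Counting back 253 years from 2021 CE places the volcanic sulfate spike in 2021 − 253 = 1768 CE.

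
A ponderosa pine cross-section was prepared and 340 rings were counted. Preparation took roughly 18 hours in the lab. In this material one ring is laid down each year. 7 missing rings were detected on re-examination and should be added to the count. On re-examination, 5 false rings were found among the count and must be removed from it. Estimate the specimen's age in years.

After corrections the count is 340 − 5 + 7 = 342 rings.
With a one-to-one ring periodicity this is 342 years.

342 years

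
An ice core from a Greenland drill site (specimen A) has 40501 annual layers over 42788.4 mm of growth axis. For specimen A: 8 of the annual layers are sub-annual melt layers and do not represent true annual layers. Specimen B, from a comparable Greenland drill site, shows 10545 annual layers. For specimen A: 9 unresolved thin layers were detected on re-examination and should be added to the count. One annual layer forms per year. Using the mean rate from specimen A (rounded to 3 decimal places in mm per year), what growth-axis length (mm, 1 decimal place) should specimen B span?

11135.5 mm

Specimen A: adjusted count: 40501 − 8 + 9 = 40502 annual layers.
A: Extension rate ≈ 42788.4 / 40502 = 1.056 mm/year.
Length of B = 1.056 × 10545 = 11135.5 mm.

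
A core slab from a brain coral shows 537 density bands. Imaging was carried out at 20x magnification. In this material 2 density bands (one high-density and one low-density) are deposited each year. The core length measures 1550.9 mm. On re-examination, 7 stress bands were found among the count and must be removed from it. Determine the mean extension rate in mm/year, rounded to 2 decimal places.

After corrections the count is 537 − 7 = 530 density bands.
Dividing by 2 density bands per year: 530 / 2 = 265 years.
Mean rate = 1550.9 mm / 265 years ≈ 5.85 mm/year.

5.85 mm/year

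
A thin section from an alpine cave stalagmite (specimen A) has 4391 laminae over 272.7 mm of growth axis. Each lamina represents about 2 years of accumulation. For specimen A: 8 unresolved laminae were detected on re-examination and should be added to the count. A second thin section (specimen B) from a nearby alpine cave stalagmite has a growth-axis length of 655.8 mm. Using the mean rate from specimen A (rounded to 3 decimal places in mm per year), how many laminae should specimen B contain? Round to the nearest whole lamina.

10577 laminae

Specimen A: true lamina count = 4391 + 8 = 4399.
Specimen A: 4399 laminae at 2 years each span 4399 × 2 = 8798 years.
A: Extension rate ≈ 272.7 / 8798 = 0.031 mm/yr.
Specimen B: 655.8 mm / 0.031 mm per year = 21154.84 years; at 2 years per lamina that is 21154.84 / 2 ≈ 10577 laminae.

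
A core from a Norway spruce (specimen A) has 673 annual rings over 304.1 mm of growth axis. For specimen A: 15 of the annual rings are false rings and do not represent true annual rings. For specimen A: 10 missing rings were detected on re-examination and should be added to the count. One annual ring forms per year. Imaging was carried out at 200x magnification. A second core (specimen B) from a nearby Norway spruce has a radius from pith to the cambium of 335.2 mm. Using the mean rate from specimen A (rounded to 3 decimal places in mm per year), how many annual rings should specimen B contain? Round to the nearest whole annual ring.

Specimen A: true annual ring count = 673 − 15 + 10 = 668.
A: 304.1 mm over 668 years gives 304.1 / 668 ≈ 0.455 mm/yr.
Specimen B: 335.2 mm / 0.455 mm per year = 736.70 years ≈ 737 annual rings.

737 annual rings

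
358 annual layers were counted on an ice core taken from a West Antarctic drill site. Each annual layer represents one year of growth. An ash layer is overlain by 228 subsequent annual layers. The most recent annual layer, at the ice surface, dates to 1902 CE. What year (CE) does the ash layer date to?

228 annual layers post-date the ash layer.
1902 − 228 = 1674 CE.

1674 CE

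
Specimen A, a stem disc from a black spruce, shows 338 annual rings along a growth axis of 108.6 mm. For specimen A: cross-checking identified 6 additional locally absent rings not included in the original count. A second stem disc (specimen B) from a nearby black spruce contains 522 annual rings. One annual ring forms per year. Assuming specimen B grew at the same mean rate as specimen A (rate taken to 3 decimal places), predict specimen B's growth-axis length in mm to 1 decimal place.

Specimen A: after corrections the count is 338 + 6 = 344 annual rings.
A: 108.6 mm over 344 years gives 108.6 / 344 ≈ 0.316 mm/yr.
B's length ≈ 0.316 × 522 = 165.0 mm.

165.0 mm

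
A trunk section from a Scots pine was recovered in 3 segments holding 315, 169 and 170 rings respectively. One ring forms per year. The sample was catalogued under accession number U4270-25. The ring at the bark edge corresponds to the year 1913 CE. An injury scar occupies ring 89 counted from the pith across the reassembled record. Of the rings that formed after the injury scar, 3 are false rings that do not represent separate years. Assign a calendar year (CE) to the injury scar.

1351 CE

Total rings = 315 + 169 + 170 = 654.
Between ring 89 and the bark edge there are 654 − 89 = 565 rings.
Removing the 3 false rings leaves 565 − 3 = 562 true rings beyond the injury scar.
Counting back 562 years from 1913 CE places the injury scar in 1913 − 562 = 1351 CE.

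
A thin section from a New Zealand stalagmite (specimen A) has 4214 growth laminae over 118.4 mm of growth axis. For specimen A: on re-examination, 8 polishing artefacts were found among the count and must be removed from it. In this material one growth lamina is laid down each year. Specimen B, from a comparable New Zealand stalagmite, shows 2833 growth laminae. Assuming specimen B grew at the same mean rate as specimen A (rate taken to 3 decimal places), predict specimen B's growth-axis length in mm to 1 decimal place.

79.3 mm

Specimen A: after corrections the count is 4214 − 8 = 4206 growth laminae.
A: Extension rate ≈ 118.4 / 4206 = 0.028 mm/yr.
B's length ≈ 0.028 × 2833 = 79.3 mm.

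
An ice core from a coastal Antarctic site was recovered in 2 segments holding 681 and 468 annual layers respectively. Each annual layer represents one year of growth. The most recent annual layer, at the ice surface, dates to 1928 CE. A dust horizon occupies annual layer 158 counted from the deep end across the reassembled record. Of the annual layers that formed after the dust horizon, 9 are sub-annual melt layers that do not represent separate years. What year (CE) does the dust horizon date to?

Total annual layers = 681 + 468 = 1149.
1149 − 158 = 991 annual layers lie beyond the dust horizon toward the ice surface.
Excluding 9 false annual layers: 991 − 9 = 982.
The annual layer at the ice surface is 1928 CE, so the dust horizon dates to 1928 − 982 = 946 CE.

946 CE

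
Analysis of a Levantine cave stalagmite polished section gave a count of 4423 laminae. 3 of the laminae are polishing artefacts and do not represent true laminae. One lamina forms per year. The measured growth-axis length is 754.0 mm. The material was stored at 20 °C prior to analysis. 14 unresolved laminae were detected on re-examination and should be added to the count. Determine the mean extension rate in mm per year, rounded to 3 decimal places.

0.170 mm per year

Adjusted count: 4423 − 3 + 14 = 4434 laminae.
Mean rate = 754.0 mm / 4434 years ≈ 0.170 mm per year.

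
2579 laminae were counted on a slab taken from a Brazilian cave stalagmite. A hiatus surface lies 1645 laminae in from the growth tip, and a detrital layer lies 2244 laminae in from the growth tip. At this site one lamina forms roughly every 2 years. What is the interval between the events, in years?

Separation: 2244 − 1645 = 599 laminae.
Multiplying by 2 years per lamina: 599 × 2 = 1198 years.

1198 years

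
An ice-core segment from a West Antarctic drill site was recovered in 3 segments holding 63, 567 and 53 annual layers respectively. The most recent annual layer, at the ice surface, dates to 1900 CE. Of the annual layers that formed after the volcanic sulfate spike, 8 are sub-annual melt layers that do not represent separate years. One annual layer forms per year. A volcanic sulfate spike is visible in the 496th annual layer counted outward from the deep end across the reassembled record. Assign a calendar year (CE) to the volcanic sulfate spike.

Total annual layers = 63 + 567 + 53 = 683.
683 − 496 = 187 annual layers lie beyond the volcanic sulfate spike toward the ice surface.
Removing the 8 false annual layers leaves 187 − 8 = 179 true annual layers beyond the volcanic sulfate spike.
The annual layer at the ice surface is 1900 CE, so the volcanic sulfate spike dates to 1900 − 179 = 1721 CE.

1721 CE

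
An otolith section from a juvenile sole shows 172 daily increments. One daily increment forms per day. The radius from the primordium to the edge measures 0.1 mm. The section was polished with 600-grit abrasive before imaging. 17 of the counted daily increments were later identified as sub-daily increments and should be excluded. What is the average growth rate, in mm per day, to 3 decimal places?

0.001 mm per day

After corrections the count is 172 − 17 = 155 daily increments.
Mean rate = 0.1 mm / 155 days ≈ 0.001 mm per day.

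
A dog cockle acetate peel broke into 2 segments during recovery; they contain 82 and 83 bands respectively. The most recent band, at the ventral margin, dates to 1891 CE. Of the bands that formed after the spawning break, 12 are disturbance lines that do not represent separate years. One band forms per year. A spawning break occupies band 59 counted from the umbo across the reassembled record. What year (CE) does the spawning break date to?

1797 CE

Total bands = 82 + 83 = 165.
165 − 59 = 106 bands lie beyond the spawning break toward the ventral margin.
Removing the 12 false bands leaves 106 − 12 = 94 true bands beyond the spawning break.
The band at the ventral margin is 1891 CE, so the spawning break dates to 1891 − 94 = 1797 CE.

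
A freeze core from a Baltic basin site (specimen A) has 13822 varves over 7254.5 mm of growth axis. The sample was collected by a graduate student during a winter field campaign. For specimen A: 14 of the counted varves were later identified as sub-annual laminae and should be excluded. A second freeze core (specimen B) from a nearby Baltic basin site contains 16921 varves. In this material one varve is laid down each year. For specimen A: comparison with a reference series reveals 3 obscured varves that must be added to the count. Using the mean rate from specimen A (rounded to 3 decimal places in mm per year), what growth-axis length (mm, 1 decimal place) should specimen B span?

Specimen A: adjusted count: 13822 − 14 + 3 = 13811 varves.
A: 7254.5 mm over 13811 years gives 7254.5 / 13811 ≈ 0.525 mm/yr.
Length of B = 0.525 × 16921 = 8883.5 mm.

8883.5 mm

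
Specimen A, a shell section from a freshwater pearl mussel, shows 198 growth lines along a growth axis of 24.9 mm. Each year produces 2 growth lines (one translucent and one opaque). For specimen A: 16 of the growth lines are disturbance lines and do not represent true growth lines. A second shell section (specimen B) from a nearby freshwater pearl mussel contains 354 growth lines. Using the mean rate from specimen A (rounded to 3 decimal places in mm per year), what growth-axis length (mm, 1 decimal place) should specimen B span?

Specimen A: true growth line count = 198 − 16 = 182.
Specimen A: 182 growth lines at 2 per year is 182 / 2 = 91 years.
A: Extension rate ≈ 24.9 / 91 = 0.274 mm/yr.
Specimen B: 354 growth lines at 2 per year is 354 / 2 = 177 years. Length of B = 0.274 × 177 = 48.5 mm.

48.5 mm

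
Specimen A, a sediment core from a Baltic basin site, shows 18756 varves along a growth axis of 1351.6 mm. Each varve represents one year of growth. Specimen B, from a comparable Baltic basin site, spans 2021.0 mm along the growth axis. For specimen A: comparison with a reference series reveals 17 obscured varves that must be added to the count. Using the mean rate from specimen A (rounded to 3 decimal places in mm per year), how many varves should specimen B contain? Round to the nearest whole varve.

28069 varves

Specimen A: correcting the raw count gives 18756 + 17 = 18773 true varves.
A: 1351.6 mm over 18773 years gives 1351.6 / 18773 ≈ 0.072 mm per year.
For B, 2021.0 / 0.072 = 28069.44 years ≈ 28069 varves.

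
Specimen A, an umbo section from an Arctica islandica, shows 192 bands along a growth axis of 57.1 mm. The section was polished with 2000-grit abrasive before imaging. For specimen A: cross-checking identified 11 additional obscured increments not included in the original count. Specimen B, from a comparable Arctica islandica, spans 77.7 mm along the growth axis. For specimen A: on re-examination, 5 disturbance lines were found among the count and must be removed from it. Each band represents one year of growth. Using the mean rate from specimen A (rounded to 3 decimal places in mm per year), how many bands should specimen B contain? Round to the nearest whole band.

Specimen A: true band count = 192 − 5 + 11 = 198.
A: Extension rate ≈ 57.1 / 198 = 0.288 mm per year.
B spans 77.7 / 0.288 = 269.79 years ≈ 270 bands.

270 bands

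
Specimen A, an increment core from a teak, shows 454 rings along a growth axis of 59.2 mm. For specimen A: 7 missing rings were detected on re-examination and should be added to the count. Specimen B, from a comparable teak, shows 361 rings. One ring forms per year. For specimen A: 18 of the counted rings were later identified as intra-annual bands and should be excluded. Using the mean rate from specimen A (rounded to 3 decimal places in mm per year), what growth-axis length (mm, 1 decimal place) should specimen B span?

Specimen A: correcting the raw count gives 454 − 18 + 7 = 443 true rings.
A: Extension rate ≈ 59.2 / 443 = 0.134 mm/year.
B's length ≈ 0.134 × 361 = 48.4 mm.

48.4 mm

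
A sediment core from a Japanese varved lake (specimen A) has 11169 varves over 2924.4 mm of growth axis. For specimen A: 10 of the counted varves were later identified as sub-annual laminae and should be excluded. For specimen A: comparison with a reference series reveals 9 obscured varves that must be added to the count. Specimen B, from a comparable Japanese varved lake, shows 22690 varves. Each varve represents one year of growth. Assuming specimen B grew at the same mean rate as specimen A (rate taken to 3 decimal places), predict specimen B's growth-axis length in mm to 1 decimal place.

5944.8 mm

Specimen A: correcting the raw count gives 11169 − 10 + 9 = 11168 true varves.
A: Mean rate = 2924.4 mm / 11168 years ≈ 0.262 mm/yr.
Length of B = 0.262 × 22690 = 5944.8 mm.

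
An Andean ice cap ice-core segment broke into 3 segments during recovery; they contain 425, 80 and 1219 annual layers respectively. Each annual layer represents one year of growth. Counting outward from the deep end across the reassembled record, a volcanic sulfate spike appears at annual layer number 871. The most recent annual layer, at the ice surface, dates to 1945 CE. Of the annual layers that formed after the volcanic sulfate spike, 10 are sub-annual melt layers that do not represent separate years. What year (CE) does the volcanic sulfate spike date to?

Total annual layers = 425 + 80 + 1219 = 1724.
The volcanic sulfate spike sits at annual layer 871 from the deep end, so 1724 − 871 = 853 annual layers formed after it.
853 − 10 false = 843 true annual layers after the volcanic sulfate spike.
1945 − 843 = 1102 CE.

1102 CE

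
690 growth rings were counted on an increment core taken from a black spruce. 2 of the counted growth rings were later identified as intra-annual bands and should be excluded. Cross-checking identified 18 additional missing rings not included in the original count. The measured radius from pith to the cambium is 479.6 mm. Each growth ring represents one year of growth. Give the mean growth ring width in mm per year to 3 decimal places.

Adjusted count: 690 − 2 + 18 = 706 growth rings.
Extension rate ≈ 479.6 / 706 = 0.679 mm per year.

0.679 mm per year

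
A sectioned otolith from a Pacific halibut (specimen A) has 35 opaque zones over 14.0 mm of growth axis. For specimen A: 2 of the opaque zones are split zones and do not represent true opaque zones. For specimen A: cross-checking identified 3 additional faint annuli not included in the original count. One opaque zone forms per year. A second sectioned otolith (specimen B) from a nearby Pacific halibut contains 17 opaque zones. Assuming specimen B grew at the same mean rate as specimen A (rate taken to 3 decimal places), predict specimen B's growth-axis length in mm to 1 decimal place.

Specimen A: adjusted count: 35 − 2 + 3 = 36 opaque zones.
A: Extension rate ≈ 14.0 / 36 = 0.389 mm/year.
B's length ≈ 0.389 × 17 = 6.6 mm.

6.6 mm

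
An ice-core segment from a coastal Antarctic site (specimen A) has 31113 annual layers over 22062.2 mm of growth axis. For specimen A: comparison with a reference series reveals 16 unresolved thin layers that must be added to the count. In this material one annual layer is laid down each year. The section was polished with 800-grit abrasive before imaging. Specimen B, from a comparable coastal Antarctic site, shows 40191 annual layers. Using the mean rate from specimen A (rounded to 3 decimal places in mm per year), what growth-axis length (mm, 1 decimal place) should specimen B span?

Specimen A: adjusted count: 31113 + 16 = 31129 annual layers.
A: 22062.2 mm over 31129 years gives 22062.2 / 31129 ≈ 0.709 mm/year.
Length of B = 0.709 × 40191 = 28495.4 mm.

28495.4 mm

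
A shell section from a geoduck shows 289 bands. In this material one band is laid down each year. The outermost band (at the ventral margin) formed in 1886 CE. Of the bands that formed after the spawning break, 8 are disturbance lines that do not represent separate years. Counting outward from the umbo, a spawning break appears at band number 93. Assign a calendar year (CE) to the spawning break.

Between band 93 and the ventral margin there are 289 − 93 = 196 bands.
Excluding 8 false bands: 196 − 8 = 188.
Counting back 188 years from 1886 CE places the spawning break in 1886 − 188 = 1698 CE.

1698 CE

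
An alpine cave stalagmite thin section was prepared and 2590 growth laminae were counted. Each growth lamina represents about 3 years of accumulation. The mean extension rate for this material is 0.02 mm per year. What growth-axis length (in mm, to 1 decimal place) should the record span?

155.4 mm

2590 growth laminae at 3 years each span 2590 × 3 = 7770 years.
Length ≈ 0.02 × 7770 = 155.4 mm.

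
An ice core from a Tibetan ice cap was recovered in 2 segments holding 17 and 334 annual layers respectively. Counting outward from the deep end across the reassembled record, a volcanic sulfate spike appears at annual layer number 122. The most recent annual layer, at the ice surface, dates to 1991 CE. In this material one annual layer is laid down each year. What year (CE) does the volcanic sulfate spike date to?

1762 CE

Total annual layers = 17 + 334 = 351.
The volcanic sulfate spike sits at annual layer 122 from the deep end, so 351 − 122 = 229 annual layers formed after it.
The annual layer at the ice surface is 1991 CE, so the volcanic sulfate spike dates to 1991 − 229 = 1762 CE.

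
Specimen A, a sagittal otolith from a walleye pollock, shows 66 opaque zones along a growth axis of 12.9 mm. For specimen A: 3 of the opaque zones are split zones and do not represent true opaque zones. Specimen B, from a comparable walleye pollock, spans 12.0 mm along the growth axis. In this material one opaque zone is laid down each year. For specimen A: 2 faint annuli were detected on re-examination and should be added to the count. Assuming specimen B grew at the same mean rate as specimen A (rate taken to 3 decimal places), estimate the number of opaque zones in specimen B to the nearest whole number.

Specimen A: after corrections the count is 66 − 3 + 2 = 65 opaque zones.
A: Extension rate ≈ 12.9 / 65 = 0.198 mm/year.
For B, 12.0 / 0.198 = 60.61 years ≈ 61 opaque zones.

61 opaque zones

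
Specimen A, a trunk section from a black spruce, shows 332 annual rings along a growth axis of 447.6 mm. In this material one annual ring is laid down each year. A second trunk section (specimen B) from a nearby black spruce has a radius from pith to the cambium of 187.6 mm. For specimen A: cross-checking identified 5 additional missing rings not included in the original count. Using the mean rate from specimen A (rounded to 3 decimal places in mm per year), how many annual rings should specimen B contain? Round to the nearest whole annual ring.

Specimen A: true annual ring count = 332 + 5 = 337.
A: Mean rate = 447.6 mm / 337 years ≈ 1.328 mm/yr.
For B, 187.6 / 1.328 = 141.27 years ≈ 141 annual rings.

141 annual rings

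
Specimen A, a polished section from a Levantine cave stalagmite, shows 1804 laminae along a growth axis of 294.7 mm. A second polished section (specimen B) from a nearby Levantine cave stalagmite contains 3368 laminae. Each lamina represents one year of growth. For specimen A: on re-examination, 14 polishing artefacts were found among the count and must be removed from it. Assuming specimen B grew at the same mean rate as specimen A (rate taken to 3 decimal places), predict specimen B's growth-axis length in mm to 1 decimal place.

555.7 mm

Specimen A: correcting the raw count gives 1804 − 14 = 1790 true laminae.
A: Extension rate ≈ 294.7 / 1790 = 0.165 mm/year.
Length of B = 0.165 × 3368 = 555.7 mm.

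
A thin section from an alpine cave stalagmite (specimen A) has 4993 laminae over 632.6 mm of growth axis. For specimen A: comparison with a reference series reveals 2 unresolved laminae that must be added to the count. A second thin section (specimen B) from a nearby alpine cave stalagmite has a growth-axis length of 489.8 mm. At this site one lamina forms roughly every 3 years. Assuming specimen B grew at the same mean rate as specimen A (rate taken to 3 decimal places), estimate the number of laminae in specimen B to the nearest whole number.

Specimen A: true lamina count = 4993 + 2 = 4995.
Specimen A: multiplying by 3 years per lamina: 4995 × 3 = 14985 years.
A: 632.6 mm over 14985 years gives 632.6 / 14985 ≈ 0.042 mm per year.
For B, 489.8 / 0.042 = 11661.90 years; at 3 years per lamina that is 11661.90 / 3 ≈ 3887 laminae.

3887 laminae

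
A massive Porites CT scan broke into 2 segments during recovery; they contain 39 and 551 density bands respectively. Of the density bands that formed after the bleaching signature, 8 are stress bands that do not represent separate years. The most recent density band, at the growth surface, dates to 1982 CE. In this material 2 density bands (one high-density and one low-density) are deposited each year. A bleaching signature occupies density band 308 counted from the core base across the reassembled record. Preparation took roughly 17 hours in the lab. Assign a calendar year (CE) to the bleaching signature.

1845 CE

Total density bands = 39 + 551 = 590.
Between density band 308 and the growth surface there are 590 − 308 = 282 density bands.
282 − 8 false = 274 true density bands after the bleaching signature.
274 density bands at 2 per year is 274 / 2 = 137 years.
The density band at the growth surface is 1982 CE, so the bleaching signature dates to 1982 − 137 = 1845 CE.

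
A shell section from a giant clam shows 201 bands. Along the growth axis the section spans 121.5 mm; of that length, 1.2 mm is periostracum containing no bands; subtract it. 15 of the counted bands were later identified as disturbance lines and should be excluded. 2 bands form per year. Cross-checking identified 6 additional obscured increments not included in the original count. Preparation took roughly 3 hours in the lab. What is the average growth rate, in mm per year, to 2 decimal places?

Adjusted count: 201 − 15 + 6 = 192 bands.
With 2 bands per year, 192 / 2 = 96 years.
Removing the 1.2 mm offcut leaves 121.5 − 1.2 = 120.3 mm.
Mean rate = 120.3 mm / 96 years ≈ 1.25 mm per year.

1.25 mm per year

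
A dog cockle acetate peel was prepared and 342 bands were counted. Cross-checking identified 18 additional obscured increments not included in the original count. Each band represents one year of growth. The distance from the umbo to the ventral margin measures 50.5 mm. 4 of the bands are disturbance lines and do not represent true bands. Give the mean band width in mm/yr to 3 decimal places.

0.142 mm/yr

Adjusted count: 342 − 4 + 18 = 356 bands.
Extension rate ≈ 50.5 / 356 = 0.142 mm/yr.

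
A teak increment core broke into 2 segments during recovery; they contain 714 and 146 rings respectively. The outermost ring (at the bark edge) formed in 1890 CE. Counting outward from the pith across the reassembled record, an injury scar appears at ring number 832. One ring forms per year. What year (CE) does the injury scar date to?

1862 CE

Total rings = 714 + 146 = 860.
Between ring 832 and the bark edge there are 860 − 832 = 28 rings.
1890 − 28 = 1862 CE.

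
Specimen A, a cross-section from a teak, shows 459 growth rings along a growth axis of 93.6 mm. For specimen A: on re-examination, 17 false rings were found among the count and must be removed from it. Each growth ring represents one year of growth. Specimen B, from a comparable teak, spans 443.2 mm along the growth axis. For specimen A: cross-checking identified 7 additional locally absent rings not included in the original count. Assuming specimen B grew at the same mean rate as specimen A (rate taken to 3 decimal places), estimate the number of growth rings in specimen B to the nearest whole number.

Specimen A: correcting the raw count gives 459 − 17 + 7 = 449 true growth rings.
A: Mean rate = 93.6 mm / 449 years ≈ 0.208 mm per year.
B spans 443.2 / 0.208 = 2130.77 years ≈ 2131 growth rings.

2131 growth rings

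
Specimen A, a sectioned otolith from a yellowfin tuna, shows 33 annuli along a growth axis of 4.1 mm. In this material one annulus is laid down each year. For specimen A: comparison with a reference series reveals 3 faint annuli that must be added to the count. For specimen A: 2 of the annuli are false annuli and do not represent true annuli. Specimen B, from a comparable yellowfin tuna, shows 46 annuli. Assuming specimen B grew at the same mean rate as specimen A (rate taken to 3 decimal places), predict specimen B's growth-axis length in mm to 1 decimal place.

Specimen A: correcting the raw count gives 33 − 2 + 3 = 34 true annuli.
A: Extension rate ≈ 4.1 / 34 = 0.121 mm/year.
For B, 0.121 mm/year × 46 years = 5.6 mm.

5.6 mm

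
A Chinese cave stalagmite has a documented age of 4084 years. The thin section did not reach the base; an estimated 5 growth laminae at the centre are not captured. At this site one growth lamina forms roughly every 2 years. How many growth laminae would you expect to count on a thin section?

2037 growth laminae

One growth lamina every 2 years means 4084 / 2 = 2042 growth laminae.
Less the 5 uncaptured growth laminae: 2042 − 5 = 2037.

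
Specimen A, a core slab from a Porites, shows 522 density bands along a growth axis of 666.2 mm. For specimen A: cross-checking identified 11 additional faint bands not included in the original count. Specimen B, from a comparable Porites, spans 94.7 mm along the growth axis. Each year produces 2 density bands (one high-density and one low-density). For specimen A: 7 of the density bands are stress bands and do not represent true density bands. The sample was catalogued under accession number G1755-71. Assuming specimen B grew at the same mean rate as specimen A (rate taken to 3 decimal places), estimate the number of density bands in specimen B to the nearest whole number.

Specimen A: adjusted count: 522 − 7 + 11 = 526 density bands.
Specimen A: with 2 density bands per year, 526 / 2 = 263 years.
A: Mean rate = 666.2 mm / 263 years ≈ 2.533 mm/year.
For B, 94.7 / 2.533 = 37.39 years; at 2 density bands per year that is 37.39 × 2 ≈ 75 density bands.

75 density bands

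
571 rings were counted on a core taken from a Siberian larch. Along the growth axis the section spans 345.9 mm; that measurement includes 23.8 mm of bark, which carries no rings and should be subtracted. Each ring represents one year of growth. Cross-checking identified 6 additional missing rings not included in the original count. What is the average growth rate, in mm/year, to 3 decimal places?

Adjusted count: 571 + 6 = 577 rings.
Removing the 23.8 mm offcut leaves 345.9 − 23.8 = 322.1 mm.
Mean rate = 322.1 mm / 577 years ≈ 0.558 mm/year.

0.558 mm/year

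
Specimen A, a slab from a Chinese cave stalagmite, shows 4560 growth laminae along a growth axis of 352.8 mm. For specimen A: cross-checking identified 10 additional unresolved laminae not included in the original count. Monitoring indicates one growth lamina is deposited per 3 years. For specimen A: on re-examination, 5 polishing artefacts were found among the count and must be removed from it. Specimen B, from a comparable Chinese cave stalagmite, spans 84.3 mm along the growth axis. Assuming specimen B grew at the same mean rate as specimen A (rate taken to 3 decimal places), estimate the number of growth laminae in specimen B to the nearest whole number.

1081 growth laminae

Specimen A: true growth lamina count = 4560 − 5 + 10 = 4565.
Specimen A: multiplying by 3 years per growth lamina: 4565 × 3 = 13695 years.
A: Extension rate ≈ 352.8 / 13695 = 0.026 mm/yr.
B spans 84.3 / 0.026 = 3242.31 years; at 3 years per growth lamina that is 3242.31 / 3 ≈ 1081 growth laminae.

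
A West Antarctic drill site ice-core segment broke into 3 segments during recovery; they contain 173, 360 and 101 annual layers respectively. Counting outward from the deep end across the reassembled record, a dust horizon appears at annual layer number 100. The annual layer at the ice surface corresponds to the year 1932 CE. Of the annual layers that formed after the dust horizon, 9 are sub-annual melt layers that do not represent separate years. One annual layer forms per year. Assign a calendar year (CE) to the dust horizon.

Total annual layers = 173 + 360 + 101 = 634.
634 − 100 = 534 annual layers lie beyond the dust horizon toward the ice surface.
534 − 9 false = 525 true annual layers after the dust horizon.
Counting back 525 years from 1932 CE places the dust horizon in 1932 − 525 = 1407 CE.

1407 CE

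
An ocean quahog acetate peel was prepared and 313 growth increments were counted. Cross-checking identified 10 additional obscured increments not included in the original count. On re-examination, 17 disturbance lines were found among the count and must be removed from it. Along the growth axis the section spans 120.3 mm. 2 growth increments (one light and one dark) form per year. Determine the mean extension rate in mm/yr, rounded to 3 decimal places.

0.786 mm/yr

True growth increment count = 313 − 17 + 10 = 306.
306 growth increments at 2 per year is 306 / 2 = 153 years.
120.3 mm over 153 years gives 120.3 / 153 ≈ 0.786 mm/yr.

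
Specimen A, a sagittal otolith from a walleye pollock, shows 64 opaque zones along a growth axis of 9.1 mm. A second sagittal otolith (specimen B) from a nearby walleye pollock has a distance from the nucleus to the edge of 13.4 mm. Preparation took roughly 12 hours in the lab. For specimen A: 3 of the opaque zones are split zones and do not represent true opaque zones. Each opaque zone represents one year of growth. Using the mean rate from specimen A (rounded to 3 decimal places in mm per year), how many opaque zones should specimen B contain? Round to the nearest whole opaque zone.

Specimen A: adjusted count: 64 − 3 = 61 opaque zones.
A: Extension rate ≈ 9.1 / 61 = 0.149 mm/yr.
For B, 13.4 / 0.149 = 89.93 years ≈ 90 opaque zones.

90 opaque zones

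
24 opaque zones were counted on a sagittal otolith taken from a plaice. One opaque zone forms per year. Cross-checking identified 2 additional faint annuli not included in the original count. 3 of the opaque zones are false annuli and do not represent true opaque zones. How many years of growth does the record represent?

23 years

After corrections the count is 24 − 3 + 2 = 23 opaque zones.
At one opaque zone per year, that is 23 years.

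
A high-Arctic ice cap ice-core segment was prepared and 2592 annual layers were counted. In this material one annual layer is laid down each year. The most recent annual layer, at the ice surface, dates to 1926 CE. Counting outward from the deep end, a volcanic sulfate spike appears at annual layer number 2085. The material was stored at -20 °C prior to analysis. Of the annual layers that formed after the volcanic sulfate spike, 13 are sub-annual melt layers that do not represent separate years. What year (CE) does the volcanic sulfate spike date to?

1432 CE

The volcanic sulfate spike sits at annual layer 2085 from the deep end, so 2592 − 2085 = 507 annual layers formed after it.
507 − 13 false = 494 true annual layers after the volcanic sulfate spike.
1926 − 494 = 1432 CE.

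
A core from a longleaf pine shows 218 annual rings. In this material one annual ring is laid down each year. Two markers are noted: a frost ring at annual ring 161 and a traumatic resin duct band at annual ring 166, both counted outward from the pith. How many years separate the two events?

5 yr

The two markers are separated by 166 − 161 = 5 annual rings.
One annual ring per year makes the interval 5 years.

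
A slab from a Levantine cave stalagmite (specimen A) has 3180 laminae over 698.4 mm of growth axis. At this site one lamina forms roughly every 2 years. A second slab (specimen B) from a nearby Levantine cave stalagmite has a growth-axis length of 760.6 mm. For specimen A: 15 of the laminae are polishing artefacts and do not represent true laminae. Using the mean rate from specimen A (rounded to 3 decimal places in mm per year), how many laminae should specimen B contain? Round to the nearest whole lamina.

3457 laminae

Specimen A: true lamina count = 3180 − 15 = 3165.
Specimen A: multiplying by 2 years per lamina: 3165 × 2 = 6330 years.
A: Mean rate = 698.4 mm / 6330 years ≈ 0.110 mm/year.
B spans 760.6 / 0.110 = 6914.55 years; at 2 years per lamina that is 6914.55 / 2 ≈ 3457 laminae.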